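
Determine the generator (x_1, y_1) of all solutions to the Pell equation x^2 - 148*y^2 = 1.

(x, y) = (73, 6)

First expand sqrt(148) as a continued fraction. With x_i = (sqrt(148) + m_i)/d_i and (m_0, d_0) = (0, 1): a_0 = floor(sqrt(148)) = 12, since 12^2 = 144 <= 148 < 169 = 13^2.
Iterate m_{i+1} = d_i*a_i - m_i, d_{i+1} = (148 - m_{i+1}^2)/d_i, a_{i+1} = floor((a_0 + m_{i+1})/d_{i+1}):
  m_1 = 1*12 - 0 = 12, d_1 = (148 - 12^2)/1 = 4/1 = 4, a_1 = floor((12 + 12)/4) = 6.
  m_2 = 4*6 - 12 = 12, d_2 = (148 - 12^2)/4 = 4/4 = 1, a_2 = floor((12 + 12)/1) = 24.
  m_3 = 1*24 - 12 = 12, d_3 = (148 - 12^2)/1 = 4/1 = 4: (m_3, d_3) = (m_1, d_1) = (12, 4), so from here the quotients repeat a_1, a_2; the period length is 2.
So sqrt(148) = [12; (6, 24)] with period length k = 2.
k is even, so the fundamental solution of x^2 - 148y^2 = 1 is (p_{k-1}, q_{k-1}) = (p_1, q_1); compute convergents through index 1.
Convergents (p_i = a_i*p_{i-1} + p_{i-2}, q_i = a_i*q_{i-1} + q_{i-2} with p_{-2}=0, p_{-1}=1, q_{-2}=1, q_{-1}=0):
  i=0: a_0=12, p_0 = 12*1 + 0 = 12, q_0 = 12*0 + 1 = 1.
  i=1: a_1=6, p_1 = 6*12 + 1 = 73, q_1 = 6*1 + 0 = 6.
Check: 73^2 - 148*6^2 = 5329 - 5328 = 1, so (x, y) = (73, 6) solves the equation, and by the theorem it is the least positive solution.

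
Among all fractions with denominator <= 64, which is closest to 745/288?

Expand x = 745/288 as a continued fraction with the Euclidean algorithm:
  745 = 2*288 + 169, so a_0 = 2.
  288 = 1*169 + 119, so a_1 = 1.
  169 = 1*119 + 50, so a_2 = 1.
  119 = 2*50 + 19, so a_3 = 2.
  50 = 2*19 + 12, so a_4 = 2.
  19 = 1*12 + 7, so a_5 = 1.
  12 = 1*7 + 5, so a_6 = 1.
  7 = 1*5 + 2, so a_7 = 1.
  5 = 2*2 + 1, so a_8 = 2.
  2 = 2*1 + 0, so a_9 = 2.
so x = [2; 1, 1, 2, 2, 1, 1, 1, 2, 2].
Convergents (p_i = a_i*p_{i-1} + p_{i-2}, q_i = a_i*q_{i-1} + q_{i-2} with p_{-2}=0, p_{-1}=1, q_{-2}=1, q_{-1}=0), until the denominator exceeds 64:
  i=0: a_0=2, p_0 = 2*1 + 0 = 2, q_0 = 2*0 + 1 = 1.
  i=1: a_1=1, p_1 = 1*2 + 1 = 3, q_1 = 1*1 + 0 = 1.
  i=2: a_2=1, p_2 = 1*3 + 2 = 5, q_2 = 1*1 + 1 = 2.
  i=3: a_3=2, p_3 = 2*5 + 3 = 13, q_3 = 2*2 + 1 = 5.
  i=4: a_4=2, p_4 = 2*13 + 5 = 31, q_4 = 2*5 + 2 = 12.
  i=5: a_5=1, p_5 = 1*31 + 13 = 44, q_5 = 1*12 + 5 = 17.
  i=6: a_6=1, p_6 = 1*44 + 31 = 75, q_6 = 1*17 + 12 = 29.
  i=7: a_7=1, p_7 = 1*75 + 44 = 119, q_7 = 1*29 + 17 = 46.
  i=8: a_8=2, p_8 = 2*119 + 75 = 313, q_8 = 2*46 + 29 = 121.
q_8 = 121 > 64, so the last convergent with denominator <= 64 is p_7/q_7 = 119/46.
The closest fraction with denominator <= 64 is either p_7/q_7 or the intermediate fraction (k*p_7 + p_6)/(k*q_7 + q_6) with the largest k >= 1 whose denominator stays <= 64; these approach x as k grows, and every other convergent or intermediate fraction in range is farther away.
Largest k: floor((64 - q_6)/q_7) = floor((64 - 29)/46) = 0.
Since k = 0, no intermediate fraction beyond p_7/q_7 has denominator <= 64, so the convergent 119/46 is the closest (its error is |745*46 - 119*288|/(288*46) = 2/13248).

119/46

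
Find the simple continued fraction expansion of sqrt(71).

Write x_i = (sqrt(71) + m_i)/d_i with (m_0, d_0) = (0, 1). a_0 = floor(sqrt(71)) = 8, since 8^2 = 64 <= 71 < 81 = 9^2.
Iterate m_{i+1} = d_i*a_i - m_i, d_{i+1} = (71 - m_{i+1}^2)/d_i, a_{i+1} = floor((a_0 + m_{i+1})/d_{i+1}):
  m_1 = 1*8 - 0 = 8, d_1 = (71 - 8^2)/1 = 7/1 = 7, a_1 = floor((8 + 8)/7) = 2.
  m_2 = 7*2 - 8 = 6, d_2 = (71 - 6^2)/7 = 35/7 = 5, a_2 = floor((8 + 6)/5) = 2.
  m_3 = 5*2 - 6 = 4, d_3 = (71 - 4^2)/5 = 55/5 = 11, a_3 = floor((8 + 4)/11) = 1.
  m_4 = 11*1 - 4 = 7, d_4 = (71 - 7^2)/11 = 22/11 = 2, a_4 = floor((8 + 7)/2) = 7.
  m_5 = 2*7 - 7 = 7, d_5 = (71 - 7^2)/2 = 22/2 = 11, a_5 = floor((8 + 7)/11) = 1.
  m_6 = 11*1 - 7 = 4, d_6 = (71 - 4^2)/11 = 55/11 = 5, a_6 = floor((8 + 4)/5) = 2.
  m_7 = 5*2 - 4 = 6, d_7 = (71 - 6^2)/5 = 35/5 = 7, a_7 = floor((8 + 6)/7) = 2.
  m_8 = 7*2 - 6 = 8, d_8 = (71 - 8^2)/7 = 7/7 = 1, a_8 = floor((8 + 8)/1) = 16.
  m_9 = 1*16 - 8 = 8, d_9 = (71 - 8^2)/1 = 7/1 = 7: (m_9, d_9) = (m_1, d_1) = (8, 7), so from here the quotients repeat a_1, ..., a_8; the period length is 8.
Hence the expansion of sqrt(71) is a_0 = 8 followed by the repeating block 2, 2, 1, 7, 1, 2, 2, 16 (period 8).

[8; (2, 2, 1, 7, 1, 2, 2, 16)]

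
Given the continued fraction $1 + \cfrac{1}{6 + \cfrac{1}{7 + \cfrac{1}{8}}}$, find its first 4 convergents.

Using the convergent recurrence p_i = a_i*p_{i-1} + p_{i-2}, q_i = a_i*q_{i-1} + q_{i-2} with p_{-2}=0, p_{-1}=1, q_{-2}=1, q_{-1}=0:
  i=0: a_0=1, p_0 = 1*1 + 0 = 1, q_0 = 1*0 + 1 = 1.
  i=1: a_1=6, p_1 = 6*1 + 1 = 7, q_1 = 6*1 + 0 = 6.
  i=2: a_2=7, p_2 = 7*7 + 1 = 50, q_2 = 7*6 + 1 = 43.
  i=3: a_3=8, p_3 = 8*50 + 7 = 407, q_3 = 8*43 + 6 = 350.

1/1, 7/6, 50/43, 407/350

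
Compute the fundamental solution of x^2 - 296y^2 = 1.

First expand sqrt(296) as a continued fraction. With x_i = (sqrt(296) + m_i)/d_i and (m_0, d_0) = (0, 1): a_0 = floor(sqrt(296)) = 17, since 17^2 = 289 <= 296 < 324 = 18^2.
Iterate m_{i+1} = d_i*a_i - m_i, d_{i+1} = (296 - m_{i+1}^2)/d_i, a_{i+1} = floor((a_0 + m_{i+1})/d_{i+1}):
  m_1 = 1*17 - 0 = 17, d_1 = (296 - 17^2)/1 = 7/1 = 7, a_1 = floor((17 + 17)/7) = 4.
  m_2 = 7*4 - 17 = 11, d_2 = (296 - 11^2)/7 = 175/7 = 25, a_2 = floor((17 + 11)/25) = 1.
  m_3 = 25*1 - 11 = 14, d_3 = (296 - 14^2)/25 = 100/25 = 4, a_3 = floor((17 + 14)/4) = 7.
  m_4 = 4*7 - 14 = 14, d_4 = (296 - 14^2)/4 = 100/4 = 25, a_4 = floor((17 + 14)/25) = 1.
  m_5 = 25*1 - 14 = 11, d_5 = (296 - 11^2)/25 = 175/25 = 7, a_5 = floor((17 + 11)/7) = 4.
  m_6 = 7*4 - 11 = 17, d_6 = (296 - 17^2)/7 = 7/7 = 1, a_6 = floor((17 + 17)/1) = 34.
  m_7 = 1*34 - 17 = 17, d_7 = (296 - 17^2)/1 = 7/1 = 7: (m_7, d_7) = (m_1, d_1) = (17, 7), so from here the quotients repeat a_1, ..., a_6; the period length is 6.
So sqrt(296) = [17; (4, 1, 7, 1, 4, 34)] with period length k = 6.
k is even, so the fundamental solution of x^2 - 296y^2 = 1 is (p_{k-1}, q_{k-1}) = (p_5, q_5); compute convergents through index 5.
Convergents (p_i = a_i*p_{i-1} + p_{i-2}, q_i = a_i*q_{i-1} + q_{i-2} with p_{-2}=0, p_{-1}=1, q_{-2}=1, q_{-1}=0):
  i=0: a_0=17, p_0 = 17*1 + 0 = 17, q_0 = 17*0 + 1 = 1.
  i=1: a_1=4, p_1 = 4*17 + 1 = 69, q_1 = 4*1 + 0 = 4.
  i=2: a_2=1, p_2 = 1*69 + 17 = 86, q_2 = 1*4 + 1 = 5.
  i=3: a_3=7, p_3 = 7*86 + 69 = 671, q_3 = 7*5 + 4 = 39.
  i=4: a_4=1, p_4 = 1*671 + 86 = 757, q_4 = 1*39 + 5 = 44.
  i=5: a_5=4, p_5 = 4*757 + 671 = 3699, q_5 = 4*44 + 39 = 215.
Check: 3699^2 - 296*215^2 = 13682601 - 13682600 = 1, so (x, y) = (3699, 215) solves the equation, and by the theorem it is the least positive solution.

(x, y) = (3699, 215)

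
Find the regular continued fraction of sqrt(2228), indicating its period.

Write x_i = (sqrt(2228) + m_i)/d_i with (m_0, d_0) = (0, 1). a_0 = floor(sqrt(2228)) = 47, since 47^2 = 2209 <= 2228 < 2304 = 48^2.
Iterate m_{i+1} = d_i*a_i - m_i, d_{i+1} = (2228 - m_{i+1}^2)/d_i, a_{i+1} = floor((a_0 + m_{i+1})/d_{i+1}):
  m_1 = 1*47 - 0 = 47, d_1 = (2228 - 47^2)/1 = 19/1 = 19, a_1 = floor((47 + 47)/19) = 4.
  m_2 = 19*4 - 47 = 29, d_2 = (2228 - 29^2)/19 = 1387/19 = 73, a_2 = floor((47 + 29)/73) = 1.
  m_3 = 73*1 - 29 = 44, d_3 = (2228 - 44^2)/73 = 292/73 = 4, a_3 = floor((47 + 44)/4) = 22.
  m_4 = 4*22 - 44 = 44, d_4 = (2228 - 44^2)/4 = 292/4 = 73, a_4 = floor((47 + 44)/73) = 1.
  m_5 = 73*1 - 44 = 29, d_5 = (2228 - 29^2)/73 = 1387/73 = 19, a_5 = floor((47 + 29)/19) = 4.
  m_6 = 19*4 - 29 = 47, d_6 = (2228 - 47^2)/19 = 19/19 = 1, a_6 = floor((47 + 47)/1) = 94.
  m_7 = 1*94 - 47 = 47, d_7 = (2228 - 47^2)/1 = 19/1 = 19: (m_7, d_7) = (m_1, d_1) = (47, 19), so from here the quotients repeat a_1, ..., a_6; the period length is 6.
Hence the expansion of sqrt(2228) is a_0 = 47 followed by the repeating block 4, 1, 22, 1, 4, 94 (period 6).

[47; (4, 1, 22, 1, 4, 94)]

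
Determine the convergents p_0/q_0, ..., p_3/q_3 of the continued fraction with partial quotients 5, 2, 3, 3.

5/1, 11/2, 38/7, 125/23

Using the convergent recurrence p_i = a_i*p_{i-1} + p_{i-2}, q_i = a_i*q_{i-1} + q_{i-2} with p_{-2}=0, p_{-1}=1, q_{-2}=1, q_{-1}=0:
  i=0: a_0=5, p_0 = 5*1 + 0 = 5, q_0 = 5*0 + 1 = 1.
  i=1: a_1=2, p_1 = 2*5 + 1 = 11, q_1 = 2*1 + 0 = 2.
  i=2: a_2=3, p_2 = 3*11 + 5 = 38, q_2 = 3*2 + 1 = 7.
  i=3: a_3=3, p_3 = 3*38 + 11 = 125, q_3 = 3*7 + 2 = 23.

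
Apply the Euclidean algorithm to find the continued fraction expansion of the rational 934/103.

Run the Euclidean algorithm on 934 and 103; the successive quotients are the partial quotients a_0, a_1, ... (each step inverts the fractional part left over by the previous one):
  934 = 9*103 + 7, so a_0 = 9.
  103 = 14*7 + 5, so a_1 = 14.
  7 = 1*5 + 2, so a_2 = 1.
  5 = 2*2 + 1, so a_3 = 2.
  2 = 2*1 + 0, so a_4 = 2.
The remainder reaches 0 after 5 divisions, so the expansion has 5 partial quotients, read off in order.

[9; 14, 1, 2, 2]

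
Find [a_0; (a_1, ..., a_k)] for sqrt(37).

Write x_i = (sqrt(37) + m_i)/d_i with (m_0, d_0) = (0, 1). a_0 = floor(sqrt(37)) = 6, since 6^2 = 36 <= 37 < 49 = 7^2.
Iterate m_{i+1} = d_i*a_i - m_i, d_{i+1} = (37 - m_{i+1}^2)/d_i, a_{i+1} = floor((a_0 + m_{i+1})/d_{i+1}):
  m_1 = 1*6 - 0 = 6, d_1 = (37 - 6^2)/1 = 1/1 = 1, a_1 = floor((6 + 6)/1) = 12.
  m_2 = 1*12 - 6 = 6, d_2 = (37 - 6^2)/1 = 1/1 = 1: (m_2, d_2) = (m_1, d_1) = (6, 1), so from here the quotient a_1 repeats; the period length is 1.
Hence the expansion of sqrt(37) is a_0 = 6 followed by the repeating block 12 (period 1).

[6; (12)]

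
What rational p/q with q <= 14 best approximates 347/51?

34/5

Expand x = 347/51 as a continued fraction with the Euclidean algorithm:
  347 = 6*51 + 41, so a_0 = 6.
  51 = 1*41 + 10, so a_1 = 1.
  41 = 4*10 + 1, so a_2 = 4.
  10 = 10*1 + 0, so a_3 = 10.
so x = [6; 1, 4, 10].
Convergents (p_i = a_i*p_{i-1} + p_{i-2}, q_i = a_i*q_{i-1} + q_{i-2} with p_{-2}=0, p_{-1}=1, q_{-2}=1, q_{-1}=0), until the denominator exceeds 14:
  i=0: a_0=6, p_0 = 6*1 + 0 = 6, q_0 = 6*0 + 1 = 1.
  i=1: a_1=1, p_1 = 1*6 + 1 = 7, q_1 = 1*1 + 0 = 1.
  i=2: a_2=4, p_2 = 4*7 + 6 = 34, q_2 = 4*1 + 1 = 5.
  i=3: a_3=10, p_3 = 10*34 + 7 = 347, q_3 = 10*5 + 1 = 51.
q_3 = 51 > 14, so the last convergent with denominator <= 14 is p_2/q_2 = 34/5.
The closest fraction with denominator <= 14 is either p_2/q_2 or the intermediate fraction (k*p_2 + p_1)/(k*q_2 + q_1) with the largest k >= 1 whose denominator stays <= 14; these approach x as k grows, and every other convergent or intermediate fraction in range is farther away.
Largest k: floor((14 - q_1)/q_2) = floor((14 - 1)/5) = 2.
That gives (2*34 + 7)/(2*5 + 1) = 75/11.
Compare the errors: |x - 34/5| = |347*5 - 34*51|/(51*5) = 1/255, and |x - 75/11| = |347*11 - 75*51|/(51*11) = 8/561.
Cross-multiplying, 1*561 = 561 < 2040 = 8*255, so 1/255 is smaller: the convergent 34/5 is closer to x than 75/11.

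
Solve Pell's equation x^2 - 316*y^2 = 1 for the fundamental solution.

(x, y) = (12799, 720)

First expand sqrt(316) as a continued fraction. With x_i = (sqrt(316) + m_i)/d_i and (m_0, d_0) = (0, 1): a_0 = floor(sqrt(316)) = 17, since 17^2 = 289 <= 316 < 324 = 18^2.
Iterate m_{i+1} = d_i*a_i - m_i, d_{i+1} = (316 - m_{i+1}^2)/d_i, a_{i+1} = floor((a_0 + m_{i+1})/d_{i+1}):
  m_1 = 1*17 - 0 = 17, d_1 = (316 - 17^2)/1 = 27/1 = 27, a_1 = floor((17 + 17)/27) = 1.
  m_2 = 27*1 - 17 = 10, d_2 = (316 - 10^2)/27 = 216/27 = 8, a_2 = floor((17 + 10)/8) = 3.
  m_3 = 8*3 - 10 = 14, d_3 = (316 - 14^2)/8 = 120/8 = 15, a_3 = floor((17 + 14)/15) = 2.
  m_4 = 15*2 - 14 = 16, d_4 = (316 - 16^2)/15 = 60/15 = 4, a_4 = floor((17 + 16)/4) = 8.
  m_5 = 4*8 - 16 = 16, d_5 = (316 - 16^2)/4 = 60/4 = 15, a_5 = floor((17 + 16)/15) = 2.
  m_6 = 15*2 - 16 = 14, d_6 = (316 - 14^2)/15 = 120/15 = 8, a_6 = floor((17 + 14)/8) = 3.
  m_7 = 8*3 - 14 = 10, d_7 = (316 - 10^2)/8 = 216/8 = 27, a_7 = floor((17 + 10)/27) = 1.
  m_8 = 27*1 - 10 = 17, d_8 = (316 - 17^2)/27 = 27/27 = 1, a_8 = floor((17 + 17)/1) = 34.
  m_9 = 1*34 - 17 = 17, d_9 = (316 - 17^2)/1 = 27/1 = 27: (m_9, d_9) = (m_1, d_1) = (17, 27), so from here the quotients repeat a_1, ..., a_8; the period length is 8.
So sqrt(316) = [17; (1, 3, 2, 8, 2, 3, 1, 34)] with period length k = 8.
k is even, so the fundamental solution of x^2 - 316y^2 = 1 is (p_{k-1}, q_{k-1}) = (p_7, q_7); compute convergents through index 7.
Convergents (p_i = a_i*p_{i-1} + p_{i-2}, q_i = a_i*q_{i-1} + q_{i-2} with p_{-2}=0, p_{-1}=1, q_{-2}=1, q_{-1}=0):
  i=0: a_0=17, p_0 = 17*1 + 0 = 17, q_0 = 17*0 + 1 = 1.
  i=1: a_1=1, p_1 = 1*17 + 1 = 18, q_1 = 1*1 + 0 = 1.
  i=2: a_2=3, p_2 = 3*18 + 17 = 71, q_2 = 3*1 + 1 = 4.
  i=3: a_3=2, p_3 = 2*71 + 18 = 160, q_3 = 2*4 + 1 = 9.
  i=4: a_4=8, p_4 = 8*160 + 71 = 1351, q_4 = 8*9 + 4 = 76.
  i=5: a_5=2, p_5 = 2*1351 + 160 = 2862, q_5 = 2*76 + 9 = 161.
  i=6: a_6=3, p_6 = 3*2862 + 1351 = 9937, q_6 = 3*161 + 76 = 559.
  i=7: a_7=1, p_7 = 1*9937 + 2862 = 12799, q_7 = 1*559 + 161 = 720.
Check: 12799^2 - 316*720^2 = 163814401 - 163814400 = 1, so (x, y) = (12799, 720) solves the equation, and by the theorem it is the least positive solution.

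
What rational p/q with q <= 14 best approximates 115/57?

2/1

Expand x = 115/57 as a continued fraction with the Euclidean algorithm:
  115 = 2*57 + 1, so a_0 = 2.
  57 = 57*1 + 0, so a_1 = 57.
so x = [2; 57].
Convergents (p_i = a_i*p_{i-1} + p_{i-2}, q_i = a_i*q_{i-1} + q_{i-2} with p_{-2}=0, p_{-1}=1, q_{-2}=1, q_{-1}=0), until the denominator exceeds 14:
  i=0: a_0=2, p_0 = 2*1 + 0 = 2, q_0 = 2*0 + 1 = 1.
  i=1: a_1=57, p_1 = 57*2 + 1 = 115, q_1 = 57*1 + 0 = 57.
q_1 = 57 > 14, so the last convergent with denominator <= 14 is p_0/q_0 = 2/1.
The closest fraction with denominator <= 14 is either p_0/q_0 or the intermediate fraction (k*p_0 + p_{-1})/(k*q_0 + q_{-1}) with the largest k >= 1 whose denominator stays <= 14; these approach x as k grows, and every other convergent or intermediate fraction in range is farther away.
Largest k: floor((14 - q_{-1})/q_0) = floor((14 - 0)/1) = 14 (using the seeds p_{-1} = 1, q_{-1} = 0).
That gives (14*2 + 1)/(14*1 + 0) = 29/14.
Compare the errors: |x - 2/1| = |115*1 - 2*57|/(57*1) = 1/57, and |x - 29/14| = |115*14 - 29*57|/(57*14) = 43/798.
Cross-multiplying, 1*798 = 798 < 2451 = 43*57, so 1/57 is smaller: the convergent 2/1 is closer to x than 29/14.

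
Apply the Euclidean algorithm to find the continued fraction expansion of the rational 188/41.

Run the Euclidean algorithm on 188 and 41; the successive quotients are the partial quotients a_0, a_1, ... (each step inverts the fractional part left over by the previous one):
  188 = 4*41 + 24, so a_0 = 4.
  41 = 1*24 + 17, so a_1 = 1.
  24 = 1*17 + 7, so a_2 = 1.
  17 = 2*7 + 3, so a_3 = 2.
  7 = 2*3 + 1, so a_4 = 2.
  3 = 3*1 + 0, so a_5 = 3.
The remainder reaches 0 after 6 divisions, so the expansion has 6 partial quotients, read off in order.

[4; 1, 1, 2, 2, 3]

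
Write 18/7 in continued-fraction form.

Run the Euclidean algorithm on 18 and 7; the successive quotients are the partial quotients a_0, a_1, ... (each step inverts the fractional part left over by the previous one):
  18 = 2*7 + 4, so a_0 = 2.
  7 = 1*4 + 3, so a_1 = 1.
  4 = 1*3 + 1, so a_2 = 1.
  3 = 3*1 + 0, so a_3 = 3.
The remainder reaches 0 after 4 divisions, so the expansion has 4 partial quotients, read off in order.

[2; 1, 1, 3]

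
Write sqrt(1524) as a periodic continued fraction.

Write x_i = (sqrt(1524) + m_i)/d_i with (m_0, d_0) = (0, 1). a_0 = floor(sqrt(1524)) = 39, since 39^2 = 1521 <= 1524 < 1600 = 40^2.
Iterate m_{i+1} = d_i*a_i - m_i, d_{i+1} = (1524 - m_{i+1}^2)/d_i, a_{i+1} = floor((a_0 + m_{i+1})/d_{i+1}):
  m_1 = 1*39 - 0 = 39, d_1 = (1524 - 39^2)/1 = 3/1 = 3, a_1 = floor((39 + 39)/3) = 26.
  m_2 = 3*26 - 39 = 39, d_2 = (1524 - 39^2)/3 = 3/3 = 1, a_2 = floor((39 + 39)/1) = 78.
  m_3 = 1*78 - 39 = 39, d_3 = (1524 - 39^2)/1 = 3/1 = 3: (m_3, d_3) = (m_1, d_1) = (39, 3), so from here the quotients repeat a_1, a_2; the period length is 2.
Hence the expansion of sqrt(1524) is a_0 = 39 followed by the repeating block 26, 78 (period 2).

[39; (26, 78)]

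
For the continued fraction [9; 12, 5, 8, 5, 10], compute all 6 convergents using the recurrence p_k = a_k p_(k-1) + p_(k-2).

9/1, 109/12, 554/61, 4541/500, 23259/2561, 237131/26110

Using the convergent recurrence p_i = a_i*p_{i-1} + p_{i-2}, q_i = a_i*q_{i-1} + q_{i-2} with p_{-2}=0, p_{-1}=1, q_{-2}=1, q_{-1}=0:
  i=0: a_0=9, p_0 = 9*1 + 0 = 9, q_0 = 9*0 + 1 = 1.
  i=1: a_1=12, p_1 = 12*9 + 1 = 109, q_1 = 12*1 + 0 = 12.
  i=2: a_2=5, p_2 = 5*109 + 9 = 554, q_2 = 5*12 + 1 = 61.
  i=3: a_3=8, p_3 = 8*554 + 109 = 4541, q_3 = 8*61 + 12 = 500.
  i=4: a_4=5, p_4 = 5*4541 + 554 = 23259, q_4 = 5*500 + 61 = 2561.
  i=5: a_5=10, p_5 = 10*23259 + 4541 = 237131, q_5 = 10*2561 + 500 = 26110.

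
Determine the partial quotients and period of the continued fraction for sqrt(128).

[11; (3, 5, 3, 22)]

Write x_i = (sqrt(128) + m_i)/d_i with (m_0, d_0) = (0, 1). a_0 = floor(sqrt(128)) = 11, since 11^2 = 121 <= 128 < 144 = 12^2.
Iterate m_{i+1} = d_i*a_i - m_i, d_{i+1} = (128 - m_{i+1}^2)/d_i, a_{i+1} = floor((a_0 + m_{i+1})/d_{i+1}):
  m_1 = 1*11 - 0 = 11, d_1 = (128 - 11^2)/1 = 7/1 = 7, a_1 = floor((11 + 11)/7) = 3.
  m_2 = 7*3 - 11 = 10, d_2 = (128 - 10^2)/7 = 28/7 = 4, a_2 = floor((11 + 10)/4) = 5.
  m_3 = 4*5 - 10 = 10, d_3 = (128 - 10^2)/4 = 28/4 = 7, a_3 = floor((11 + 10)/7) = 3.
  m_4 = 7*3 - 10 = 11, d_4 = (128 - 11^2)/7 = 7/7 = 1, a_4 = floor((11 + 11)/1) = 22.
  m_5 = 1*22 - 11 = 11, d_5 = (128 - 11^2)/1 = 7/1 = 7: (m_5, d_5) = (m_1, d_1) = (11, 7), so from here the quotients repeat a_1, ..., a_4; the period length is 4.
Hence the expansion of sqrt(128) is a_0 = 11 followed by the repeating block 3, 5, 3, 22 (period 4).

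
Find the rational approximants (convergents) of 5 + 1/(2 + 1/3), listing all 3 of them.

5/1, 11/2, 38/7

Using the convergent recurrence p_i = a_i*p_{i-1} + p_{i-2}, q_i = a_i*q_{i-1} + q_{i-2} with p_{-2}=0, p_{-1}=1, q_{-2}=1, q_{-1}=0:
  i=0: a_0=5, p_0 = 5*1 + 0 = 5, q_0 = 5*0 + 1 = 1.
  i=1: a_1=2, p_1 = 2*5 + 1 = 11, q_1 = 2*1 + 0 = 2.
  i=2: a_2=3, p_2 = 3*11 + 5 = 38, q_2 = 3*2 + 1 = 7.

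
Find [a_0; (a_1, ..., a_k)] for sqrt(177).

Write x_i = (sqrt(177) + m_i)/d_i with (m_0, d_0) = (0, 1). a_0 = floor(sqrt(177)) = 13, since 13^2 = 169 <= 177 < 196 = 14^2.
Iterate m_{i+1} = d_i*a_i - m_i, d_{i+1} = (177 - m_{i+1}^2)/d_i, a_{i+1} = floor((a_0 + m_{i+1})/d_{i+1}):
  m_1 = 1*13 - 0 = 13, d_1 = (177 - 13^2)/1 = 8/1 = 8, a_1 = floor((13 + 13)/8) = 3.
  m_2 = 8*3 - 13 = 11, d_2 = (177 - 11^2)/8 = 56/8 = 7, a_2 = floor((13 + 11)/7) = 3.
  m_3 = 7*3 - 11 = 10, d_3 = (177 - 10^2)/7 = 77/7 = 11, a_3 = floor((13 + 10)/11) = 2.
  m_4 = 11*2 - 10 = 12, d_4 = (177 - 12^2)/11 = 33/11 = 3, a_4 = floor((13 + 12)/3) = 8.
  m_5 = 3*8 - 12 = 12, d_5 = (177 - 12^2)/3 = 33/3 = 11, a_5 = floor((13 + 12)/11) = 2.
  m_6 = 11*2 - 12 = 10, d_6 = (177 - 10^2)/11 = 77/11 = 7, a_6 = floor((13 + 10)/7) = 3.
  m_7 = 7*3 - 10 = 11, d_7 = (177 - 11^2)/7 = 56/7 = 8, a_7 = floor((13 + 11)/8) = 3.
  m_8 = 8*3 - 11 = 13, d_8 = (177 - 13^2)/8 = 8/8 = 1, a_8 = floor((13 + 13)/1) = 26.
  m_9 = 1*26 - 13 = 13, d_9 = (177 - 13^2)/1 = 8/1 = 8: (m_9, d_9) = (m_1, d_1) = (13, 8), so from here the quotients repeat a_1, ..., a_8; the period length is 8.
Hence the expansion of sqrt(177) is a_0 = 13 followed by the repeating block 3, 3, 2, 8, 2, 3, 3, 26 (period 8).

[13; (3, 3, 2, 8, 2, 3, 3, 26)]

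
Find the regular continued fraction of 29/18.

[1; 1, 1, 1, 1, 3]

Run the Euclidean algorithm on 29 and 18; the successive quotients are the partial quotients a_0, a_1, ... (each step inverts the fractional part left over by the previous one):
  29 = 1*18 + 11, so a_0 = 1.
  18 = 1*11 + 7, so a_1 = 1.
  11 = 1*7 + 4, so a_2 = 1.
  7 = 1*4 + 3, so a_3 = 1.
  4 = 1*3 + 1, so a_4 = 1.
  3 = 3*1 + 0, so a_5 = 3.
The remainder reaches 0 after 6 divisions, so the expansion has 6 partial quotients, read off in order.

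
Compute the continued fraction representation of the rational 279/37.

[7; 1, 1, 5, 1, 2]

Run the Euclidean algorithm on 279 and 37; the successive quotients are the partial quotients a_0, a_1, ... (each step inverts the fractional part left over by the previous one):
  279 = 7*37 + 20, so a_0 = 7.
  37 = 1*20 + 17, so a_1 = 1.
  20 = 1*17 + 3, so a_2 = 1.
  17 = 5*3 + 2, so a_3 = 5.
  3 = 1*2 + 1, so a_4 = 1.
  2 = 2*1 + 0, so a_5 = 2.
The remainder reaches 0 after 6 divisions, so the expansion has 6 partial quotients, read off in order.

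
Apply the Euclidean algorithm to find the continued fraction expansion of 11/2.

Run the Euclidean algorithm on 11 and 2; the successive quotients are the partial quotients a_0, a_1, ... (each step inverts the fractional part left over by the previous one):
  11 = 5*2 + 1, so a_0 = 5.
  2 = 2*1 + 0, so a_1 = 2.
The remainder reaches 0 after 2 divisions, so the expansion has 2 partial quotients, read off in order.

[5; 2]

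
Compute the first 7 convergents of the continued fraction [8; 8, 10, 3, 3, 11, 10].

Using the convergent recurrence p_i = a_i*p_{i-1} + p_{i-2}, q_i = a_i*q_{i-1} + q_{i-2} with p_{-2}=0, p_{-1}=1, q_{-2}=1, q_{-1}=0:
  i=0: a_0=8, p_0 = 8*1 + 0 = 8, q_0 = 8*0 + 1 = 1.
  i=1: a_1=8, p_1 = 8*8 + 1 = 65, q_1 = 8*1 + 0 = 8.
  i=2: a_2=10, p_2 = 10*65 + 8 = 658, q_2 = 10*8 + 1 = 81.
  i=3: a_3=3, p_3 = 3*658 + 65 = 2039, q_3 = 3*81 + 8 = 251.
  i=4: a_4=3, p_4 = 3*2039 + 658 = 6775, q_4 = 3*251 + 81 = 834.
  i=5: a_5=11, p_5 = 11*6775 + 2039 = 76564, q_5 = 11*834 + 251 = 9425.
  i=6: a_6=10, p_6 = 10*76564 + 6775 = 772415, q_6 = 10*9425 + 834 = 95084.

8/1, 65/8, 658/81, 2039/251, 6775/834, 76564/9425, 772415/95084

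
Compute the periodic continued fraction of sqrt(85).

Write x_i = (sqrt(85) + m_i)/d_i with (m_0, d_0) = (0, 1). a_0 = floor(sqrt(85)) = 9, since 9^2 = 81 <= 85 < 100 = 10^2.
Iterate m_{i+1} = d_i*a_i - m_i, d_{i+1} = (85 - m_{i+1}^2)/d_i, a_{i+1} = floor((a_0 + m_{i+1})/d_{i+1}):
  m_1 = 1*9 - 0 = 9, d_1 = (85 - 9^2)/1 = 4/1 = 4, a_1 = floor((9 + 9)/4) = 4.
  m_2 = 4*4 - 9 = 7, d_2 = (85 - 7^2)/4 = 36/4 = 9, a_2 = floor((9 + 7)/9) = 1.
  m_3 = 9*1 - 7 = 2, d_3 = (85 - 2^2)/9 = 81/9 = 9, a_3 = floor((9 + 2)/9) = 1.
  m_4 = 9*1 - 2 = 7, d_4 = (85 - 7^2)/9 = 36/9 = 4, a_4 = floor((9 + 7)/4) = 4.
  m_5 = 4*4 - 7 = 9, d_5 = (85 - 9^2)/4 = 4/4 = 1, a_5 = floor((9 + 9)/1) = 18.
  m_6 = 1*18 - 9 = 9, d_6 = (85 - 9^2)/1 = 4/1 = 4: (m_6, d_6) = (m_1, d_1) = (9, 4), so from here the quotients repeat a_1, ..., a_5; the period length is 5.
Hence the expansion of sqrt(85) is a_0 = 9 followed by the repeating block 4, 1, 1, 4, 18 (period 5).

[9; (4, 1, 1, 4, 18)]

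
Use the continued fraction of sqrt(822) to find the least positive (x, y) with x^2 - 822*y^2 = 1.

(x, y) = (7397, 258)

First expand sqrt(822) as a continued fraction. With x_i = (sqrt(822) + m_i)/d_i and (m_0, d_0) = (0, 1): a_0 = floor(sqrt(822)) = 28, since 28^2 = 784 <= 822 < 841 = 29^2.
Iterate m_{i+1} = d_i*a_i - m_i, d_{i+1} = (822 - m_{i+1}^2)/d_i, a_{i+1} = floor((a_0 + m_{i+1})/d_{i+1}):
  m_1 = 1*28 - 0 = 28, d_1 = (822 - 28^2)/1 = 38/1 = 38, a_1 = floor((28 + 28)/38) = 1.
  m_2 = 38*1 - 28 = 10, d_2 = (822 - 10^2)/38 = 722/38 = 19, a_2 = floor((28 + 10)/19) = 2.
  m_3 = 19*2 - 10 = 28, d_3 = (822 - 28^2)/19 = 38/19 = 2, a_3 = floor((28 + 28)/2) = 28.
  m_4 = 2*28 - 28 = 28, d_4 = (822 - 28^2)/2 = 38/2 = 19, a_4 = floor((28 + 28)/19) = 2.
  m_5 = 19*2 - 28 = 10, d_5 = (822 - 10^2)/19 = 722/19 = 38, a_5 = floor((28 + 10)/38) = 1.
  m_6 = 38*1 - 10 = 28, d_6 = (822 - 28^2)/38 = 38/38 = 1, a_6 = floor((28 + 28)/1) = 56.
  m_7 = 1*56 - 28 = 28, d_7 = (822 - 28^2)/1 = 38/1 = 38: (m_7, d_7) = (m_1, d_1) = (28, 38), so from here the quotients repeat a_1, ..., a_6; the period length is 6.
So sqrt(822) = [28; (1, 2, 28, 2, 1, 56)] with period length k = 6.
k is even, so the fundamental solution of x^2 - 822y^2 = 1 is (p_{k-1}, q_{k-1}) = (p_5, q_5); compute convergents through index 5.
Convergents (p_i = a_i*p_{i-1} + p_{i-2}, q_i = a_i*q_{i-1} + q_{i-2} with p_{-2}=0, p_{-1}=1, q_{-2}=1, q_{-1}=0):
  i=0: a_0=28, p_0 = 28*1 + 0 = 28, q_0 = 28*0 + 1 = 1.
  i=1: a_1=1, p_1 = 1*28 + 1 = 29, q_1 = 1*1 + 0 = 1.
  i=2: a_2=2, p_2 = 2*29 + 28 = 86, q_2 = 2*1 + 1 = 3.
  i=3: a_3=28, p_3 = 28*86 + 29 = 2437, q_3 = 28*3 + 1 = 85.
  i=4: a_4=2, p_4 = 2*2437 + 86 = 4960, q_4 = 2*85 + 3 = 173.
  i=5: a_5=1, p_5 = 1*4960 + 2437 = 7397, q_5 = 1*173 + 85 = 258.
Check: 7397^2 - 822*258^2 = 54715609 - 54715608 = 1, so (x, y) = (7397, 258) solves the equation, and by the theorem it is the least positive solution.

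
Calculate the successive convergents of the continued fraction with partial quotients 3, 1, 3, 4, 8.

Using the convergent recurrence p_i = a_i*p_{i-1} + p_{i-2}, q_i = a_i*q_{i-1} + q_{i-2} with p_{-2}=0, p_{-1}=1, q_{-2}=1, q_{-1}=0:
  i=0: a_0=3, p_0 = 3*1 + 0 = 3, q_0 = 3*0 + 1 = 1.
  i=1: a_1=1, p_1 = 1*3 + 1 = 4, q_1 = 1*1 + 0 = 1.
  i=2: a_2=3, p_2 = 3*4 + 3 = 15, q_2 = 3*1 + 1 = 4.
  i=3: a_3=4, p_3 = 4*15 + 4 = 64, q_3 = 4*4 + 1 = 17.
  i=4: a_4=8, p_4 = 8*64 + 15 = 527, q_4 = 8*17 + 4 = 140.

3/1, 4/1, 15/4, 64/17, 527/140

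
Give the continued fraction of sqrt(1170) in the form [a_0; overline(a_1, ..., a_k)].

Write x_i = (sqrt(1170) + m_i)/d_i with (m_0, d_0) = (0, 1). a_0 = floor(sqrt(1170)) = 34, since 34^2 = 1156 <= 1170 < 1225 = 35^2.
Iterate m_{i+1} = d_i*a_i - m_i, d_{i+1} = (1170 - m_{i+1}^2)/d_i, a_{i+1} = floor((a_0 + m_{i+1})/d_{i+1}):
  m_1 = 1*34 - 0 = 34, d_1 = (1170 - 34^2)/1 = 14/1 = 14, a_1 = floor((34 + 34)/14) = 4.
  m_2 = 14*4 - 34 = 22, d_2 = (1170 - 22^2)/14 = 686/14 = 49, a_2 = floor((34 + 22)/49) = 1.
  m_3 = 49*1 - 22 = 27, d_3 = (1170 - 27^2)/49 = 441/49 = 9, a_3 = floor((34 + 27)/9) = 6.
  m_4 = 9*6 - 27 = 27, d_4 = (1170 - 27^2)/9 = 441/9 = 49, a_4 = floor((34 + 27)/49) = 1.
  m_5 = 49*1 - 27 = 22, d_5 = (1170 - 22^2)/49 = 686/49 = 14, a_5 = floor((34 + 22)/14) = 4.
  m_6 = 14*4 - 22 = 34, d_6 = (1170 - 34^2)/14 = 14/14 = 1, a_6 = floor((34 + 34)/1) = 68.
  m_7 = 1*68 - 34 = 34, d_7 = (1170 - 34^2)/1 = 14/1 = 14: (m_7, d_7) = (m_1, d_1) = (34, 14), so from here the quotients repeat a_1, ..., a_6; the period length is 6.
Hence the expansion of sqrt(1170) is a_0 = 34 followed by the repeating block 4, 1, 6, 1, 4, 68 (period 6).

[34; overline(4, 1, 6, 1, 4, 68)]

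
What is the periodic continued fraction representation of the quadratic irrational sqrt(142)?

Write x_i = (sqrt(142) + m_i)/d_i with (m_0, d_0) = (0, 1). a_0 = floor(sqrt(142)) = 11, since 11^2 = 121 <= 142 < 144 = 12^2.
Iterate m_{i+1} = d_i*a_i - m_i, d_{i+1} = (142 - m_{i+1}^2)/d_i, a_{i+1} = floor((a_0 + m_{i+1})/d_{i+1}):
  m_1 = 1*11 - 0 = 11, d_1 = (142 - 11^2)/1 = 21/1 = 21, a_1 = floor((11 + 11)/21) = 1.
  m_2 = 21*1 - 11 = 10, d_2 = (142 - 10^2)/21 = 42/21 = 2, a_2 = floor((11 + 10)/2) = 10.
  m_3 = 2*10 - 10 = 10, d_3 = (142 - 10^2)/2 = 42/2 = 21, a_3 = floor((11 + 10)/21) = 1.
  m_4 = 21*1 - 10 = 11, d_4 = (142 - 11^2)/21 = 21/21 = 1, a_4 = floor((11 + 11)/1) = 22.
  m_5 = 1*22 - 11 = 11, d_5 = (142 - 11^2)/1 = 21/1 = 21: (m_5, d_5) = (m_1, d_1) = (11, 21), so from here the quotients repeat a_1, ..., a_4; the period length is 4.
Hence the expansion of sqrt(142) is a_0 = 11 followed by the repeating block 1, 10, 1, 22 (period 4).

[11; (1, 10, 1, 22)]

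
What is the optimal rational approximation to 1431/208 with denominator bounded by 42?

Expand x = 1431/208 as a continued fraction with the Euclidean algorithm:
  1431 = 6*208 + 183, so a_0 = 6.
  208 = 1*183 + 25, so a_1 = 1.
  183 = 7*25 + 8, so a_2 = 7.
  25 = 3*8 + 1, so a_3 = 3.
  8 = 8*1 + 0, so a_4 = 8.
so x = [6; 1, 7, 3, 8].
Convergents (p_i = a_i*p_{i-1} + p_{i-2}, q_i = a_i*q_{i-1} + q_{i-2} with p_{-2}=0, p_{-1}=1, q_{-2}=1, q_{-1}=0), until the denominator exceeds 42:
  i=0: a_0=6, p_0 = 6*1 + 0 = 6, q_0 = 6*0 + 1 = 1.
  i=1: a_1=1, p_1 = 1*6 + 1 = 7, q_1 = 1*1 + 0 = 1.
  i=2: a_2=7, p_2 = 7*7 + 6 = 55, q_2 = 7*1 + 1 = 8.
  i=3: a_3=3, p_3 = 3*55 + 7 = 172, q_3 = 3*8 + 1 = 25.
  i=4: a_4=8, p_4 = 8*172 + 55 = 1431, q_4 = 8*25 + 8 = 208.
q_4 = 208 > 42, so the last convergent with denominator <= 42 is p_3/q_3 = 172/25.
The closest fraction with denominator <= 42 is either p_3/q_3 or the intermediate fraction (k*p_3 + p_2)/(k*q_3 + q_2) with the largest k >= 1 whose denominator stays <= 42; these approach x as k grows, and every other convergent or intermediate fraction in range is farther away.
Largest k: floor((42 - q_2)/q_3) = floor((42 - 8)/25) = 1.
That gives (1*172 + 55)/(1*25 + 8) = 227/33.
Compare the errors: |x - 172/25| = |1431*25 - 172*208|/(208*25) = 1/5200, and |x - 227/33| = |1431*33 - 227*208|/(208*33) = 7/6864.
Cross-multiplying, 1*6864 = 6864 < 36400 = 7*5200, so 1/5200 is smaller: the convergent 172/25 is closer to x than 227/33.

172/25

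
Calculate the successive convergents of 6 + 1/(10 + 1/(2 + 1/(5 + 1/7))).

6/1, 61/10, 128/21, 701/115, 5035/826

Using the convergent recurrence p_i = a_i*p_{i-1} + p_{i-2}, q_i = a_i*q_{i-1} + q_{i-2} with p_{-2}=0, p_{-1}=1, q_{-2}=1, q_{-1}=0:
  i=0: a_0=6, p_0 = 6*1 + 0 = 6, q_0 = 6*0 + 1 = 1.
  i=1: a_1=10, p_1 = 10*6 + 1 = 61, q_1 = 10*1 + 0 = 10.
  i=2: a_2=2, p_2 = 2*61 + 6 = 128, q_2 = 2*10 + 1 = 21.
  i=3: a_3=5, p_3 = 5*128 + 61 = 701, q_3 = 5*21 + 10 = 115.
  i=4: a_4=7, p_4 = 7*701 + 128 = 5035, q_4 = 7*115 + 21 = 826.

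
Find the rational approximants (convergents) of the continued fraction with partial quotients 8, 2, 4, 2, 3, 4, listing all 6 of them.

8/1, 17/2, 76/9, 169/20, 583/69, 2501/296

Using the convergent recurrence p_i = a_i*p_{i-1} + p_{i-2}, q_i = a_i*q_{i-1} + q_{i-2} with p_{-2}=0, p_{-1}=1, q_{-2}=1, q_{-1}=0:
  i=0: a_0=8, p_0 = 8*1 + 0 = 8, q_0 = 8*0 + 1 = 1.
  i=1: a_1=2, p_1 = 2*8 + 1 = 17, q_1 = 2*1 + 0 = 2.
  i=2: a_2=4, p_2 = 4*17 + 8 = 76, q_2 = 4*2 + 1 = 9.
  i=3: a_3=2, p_3 = 2*76 + 17 = 169, q_3 = 2*9 + 2 = 20.
  i=4: a_4=3, p_4 = 3*169 + 76 = 583, q_4 = 3*20 + 9 = 69.
  i=5: a_5=4, p_5 = 4*583 + 169 = 2501, q_5 = 4*69 + 20 = 296.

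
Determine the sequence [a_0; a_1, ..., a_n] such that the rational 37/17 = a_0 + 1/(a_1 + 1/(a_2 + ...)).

Run the Euclidean algorithm on 37 and 17; the successive quotients are the partial quotients a_0, a_1, ... (each step inverts the fractional part left over by the previous one):
  37 = 2*17 + 3, so a_0 = 2.
  17 = 5*3 + 2, so a_1 = 5.
  3 = 1*2 + 1, so a_2 = 1.
  2 = 2*1 + 0, so a_3 = 2.
The remainder reaches 0 after 4 divisions, so the expansion has 4 partial quotients, read off in order.

[2; 5, 1, 2]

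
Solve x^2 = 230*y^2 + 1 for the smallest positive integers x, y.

(x, y) = (91, 6)

First expand sqrt(230) as a continued fraction. With x_i = (sqrt(230) + m_i)/d_i and (m_0, d_0) = (0, 1): a_0 = floor(sqrt(230)) = 15, since 15^2 = 225 <= 230 < 256 = 16^2.
Iterate m_{i+1} = d_i*a_i - m_i, d_{i+1} = (230 - m_{i+1}^2)/d_i, a_{i+1} = floor((a_0 + m_{i+1})/d_{i+1}):
  m_1 = 1*15 - 0 = 15, d_1 = (230 - 15^2)/1 = 5/1 = 5, a_1 = floor((15 + 15)/5) = 6.
  m_2 = 5*6 - 15 = 15, d_2 = (230 - 15^2)/5 = 5/5 = 1, a_2 = floor((15 + 15)/1) = 30.
  m_3 = 1*30 - 15 = 15, d_3 = (230 - 15^2)/1 = 5/1 = 5: (m_3, d_3) = (m_1, d_1) = (15, 5), so from here the quotients repeat a_1, a_2; the period length is 2.
So sqrt(230) = [15; (6, 30)] with period length k = 2.
k is even, so the fundamental solution of x^2 - 230y^2 = 1 is (p_{k-1}, q_{k-1}) = (p_1, q_1); compute convergents through index 1.
Convergents (p_i = a_i*p_{i-1} + p_{i-2}, q_i = a_i*q_{i-1} + q_{i-2} with p_{-2}=0, p_{-1}=1, q_{-2}=1, q_{-1}=0):
  i=0: a_0=15, p_0 = 15*1 + 0 = 15, q_0 = 15*0 + 1 = 1.
  i=1: a_1=6, p_1 = 6*15 + 1 = 91, q_1 = 6*1 + 0 = 6.
Check: 91^2 - 230*6^2 = 8281 - 8280 = 1, so (x, y) = (91, 6) solves the equation, and by the theorem it is the least positive solution.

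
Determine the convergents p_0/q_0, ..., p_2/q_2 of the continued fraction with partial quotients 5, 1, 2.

Using the convergent recurrence p_i = a_i*p_{i-1} + p_{i-2}, q_i = a_i*q_{i-1} + q_{i-2} with p_{-2}=0, p_{-1}=1, q_{-2}=1, q_{-1}=0:
  i=0: a_0=5, p_0 = 5*1 + 0 = 5, q_0 = 5*0 + 1 = 1.
  i=1: a_1=1, p_1 = 1*5 + 1 = 6, q_1 = 1*1 + 0 = 1.
  i=2: a_2=2, p_2 = 2*6 + 5 = 17, q_2 = 2*1 + 1 = 3.

5/1, 6/1, 17/3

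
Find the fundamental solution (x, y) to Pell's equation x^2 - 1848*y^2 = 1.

(x, y) = (43, 1)

First expand sqrt(1848) as a continued fraction. With x_i = (sqrt(1848) + m_i)/d_i and (m_0, d_0) = (0, 1): a_0 = floor(sqrt(1848)) = 42, since 42^2 = 1764 <= 1848 < 1849 = 43^2.
Iterate m_{i+1} = d_i*a_i - m_i, d_{i+1} = (1848 - m_{i+1}^2)/d_i, a_{i+1} = floor((a_0 + m_{i+1})/d_{i+1}):
  m_1 = 1*42 - 0 = 42, d_1 = (1848 - 42^2)/1 = 84/1 = 84, a_1 = floor((42 + 42)/84) = 1.
  m_2 = 84*1 - 42 = 42, d_2 = (1848 - 42^2)/84 = 84/84 = 1, a_2 = floor((42 + 42)/1) = 84.
  m_3 = 1*84 - 42 = 42, d_3 = (1848 - 42^2)/1 = 84/1 = 84: (m_3, d_3) = (m_1, d_1) = (42, 84), so from here the quotients repeat a_1, a_2; the period length is 2.
So sqrt(1848) = [42; (1, 84)] with period length k = 2.
k is even, so the fundamental solution of x^2 - 1848y^2 = 1 is (p_{k-1}, q_{k-1}) = (p_1, q_1); compute convergents through index 1.
Convergents (p_i = a_i*p_{i-1} + p_{i-2}, q_i = a_i*q_{i-1} + q_{i-2} with p_{-2}=0, p_{-1}=1, q_{-2}=1, q_{-1}=0):
  i=0: a_0=42, p_0 = 42*1 + 0 = 42, q_0 = 42*0 + 1 = 1.
  i=1: a_1=1, p_1 = 1*42 + 1 = 43, q_1 = 1*1 + 0 = 1.
Check: 43^2 - 1848*1^2 = 1849 - 1848 = 1, so (x, y) = (43, 1) solves the equation, and by the theorem it is the least positive solution.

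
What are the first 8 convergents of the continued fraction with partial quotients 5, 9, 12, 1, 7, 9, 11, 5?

5/1, 46/9, 557/109, 603/118, 4778/935, 43605/8533, 484433/94798, 2465770/482523

Using the convergent recurrence p_i = a_i*p_{i-1} + p_{i-2}, q_i = a_i*q_{i-1} + q_{i-2} with p_{-2}=0, p_{-1}=1, q_{-2}=1, q_{-1}=0:
  i=0: a_0=5, p_0 = 5*1 + 0 = 5, q_0 = 5*0 + 1 = 1.
  i=1: a_1=9, p_1 = 9*5 + 1 = 46, q_1 = 9*1 + 0 = 9.
  i=2: a_2=12, p_2 = 12*46 + 5 = 557, q_2 = 12*9 + 1 = 109.
  i=3: a_3=1, p_3 = 1*557 + 46 = 603, q_3 = 1*109 + 9 = 118.
  i=4: a_4=7, p_4 = 7*603 + 557 = 4778, q_4 = 7*118 + 109 = 935.
  i=5: a_5=9, p_5 = 9*4778 + 603 = 43605, q_5 = 9*935 + 118 = 8533.
  i=6: a_6=11, p_6 = 11*43605 + 4778 = 484433, q_6 = 11*8533 + 935 = 94798.
  i=7: a_7=5, p_7 = 5*484433 + 43605 = 2465770, q_7 = 5*94798 + 8533 = 482523.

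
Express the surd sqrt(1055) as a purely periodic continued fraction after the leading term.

[32; (2, 12, 2, 64)]

Write x_i = (sqrt(1055) + m_i)/d_i with (m_0, d_0) = (0, 1). a_0 = floor(sqrt(1055)) = 32, since 32^2 = 1024 <= 1055 < 1089 = 33^2.
Iterate m_{i+1} = d_i*a_i - m_i, d_{i+1} = (1055 - m_{i+1}^2)/d_i, a_{i+1} = floor((a_0 + m_{i+1})/d_{i+1}):
  m_1 = 1*32 - 0 = 32, d_1 = (1055 - 32^2)/1 = 31/1 = 31, a_1 = floor((32 + 32)/31) = 2.
  m_2 = 31*2 - 32 = 30, d_2 = (1055 - 30^2)/31 = 155/31 = 5, a_2 = floor((32 + 30)/5) = 12.
  m_3 = 5*12 - 30 = 30, d_3 = (1055 - 30^2)/5 = 155/5 = 31, a_3 = floor((32 + 30)/31) = 2.
  m_4 = 31*2 - 30 = 32, d_4 = (1055 - 32^2)/31 = 31/31 = 1, a_4 = floor((32 + 32)/1) = 64.
  m_5 = 1*64 - 32 = 32, d_5 = (1055 - 32^2)/1 = 31/1 = 31: (m_5, d_5) = (m_1, d_1) = (32, 31), so from here the quotients repeat a_1, ..., a_4; the period length is 4.
Hence the expansion of sqrt(1055) is a_0 = 32 followed by the repeating block 2, 12, 2, 64 (period 4).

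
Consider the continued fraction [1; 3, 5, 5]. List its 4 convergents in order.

1/1, 4/3, 21/16, 109/83

Using the convergent recurrence p_i = a_i*p_{i-1} + p_{i-2}, q_i = a_i*q_{i-1} + q_{i-2} with p_{-2}=0, p_{-1}=1, q_{-2}=1, q_{-1}=0:
  i=0: a_0=1, p_0 = 1*1 + 0 = 1, q_0 = 1*0 + 1 = 1.
  i=1: a_1=3, p_1 = 3*1 + 1 = 4, q_1 = 3*1 + 0 = 3.
  i=2: a_2=5, p_2 = 5*4 + 1 = 21, q_2 = 5*3 + 1 = 16.
  i=3: a_3=5, p_3 = 5*21 + 4 = 109, q_3 = 5*16 + 3 = 83.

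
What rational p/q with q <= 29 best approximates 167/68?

27/11

Expand x = 167/68 as a continued fraction with the Euclidean algorithm:
  167 = 2*68 + 31, so a_0 = 2.
  68 = 2*31 + 6, so a_1 = 2.
  31 = 5*6 + 1, so a_2 = 5.
  6 = 6*1 + 0, so a_3 = 6.
so x = [2; 2, 5, 6].
Convergents (p_i = a_i*p_{i-1} + p_{i-2}, q_i = a_i*q_{i-1} + q_{i-2} with p_{-2}=0, p_{-1}=1, q_{-2}=1, q_{-1}=0), until the denominator exceeds 29:
  i=0: a_0=2, p_0 = 2*1 + 0 = 2, q_0 = 2*0 + 1 = 1.
  i=1: a_1=2, p_1 = 2*2 + 1 = 5, q_1 = 2*1 + 0 = 2.
  i=2: a_2=5, p_2 = 5*5 + 2 = 27, q_2 = 5*2 + 1 = 11.
  i=3: a_3=6, p_3 = 6*27 + 5 = 167, q_3 = 6*11 + 2 = 68.
q_3 = 68 > 29, so the last convergent with denominator <= 29 is p_2/q_2 = 27/11.
The closest fraction with denominator <= 29 is either p_2/q_2 or the intermediate fraction (k*p_2 + p_1)/(k*q_2 + q_1) with the largest k >= 1 whose denominator stays <= 29; these approach x as k grows, and every other convergent or intermediate fraction in range is farther away.
Largest k: floor((29 - q_1)/q_2) = floor((29 - 2)/11) = 2.
That gives (2*27 + 5)/(2*11 + 2) = 59/24.
Compare the errors: |x - 27/11| = |167*11 - 27*68|/(68*11) = 1/748, and |x - 59/24| = |167*24 - 59*68|/(68*24) = 4/1632.
Cross-multiplying, 1*1632 = 1632 < 2992 = 4*748, so 1/748 is smaller: the convergent 27/11 is closer to x than 59/24.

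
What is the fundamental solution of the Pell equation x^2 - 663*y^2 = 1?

First expand sqrt(663) as a continued fraction. With x_i = (sqrt(663) + m_i)/d_i and (m_0, d_0) = (0, 1): a_0 = floor(sqrt(663)) = 25, since 25^2 = 625 <= 663 < 676 = 26^2.
Iterate m_{i+1} = d_i*a_i - m_i, d_{i+1} = (663 - m_{i+1}^2)/d_i, a_{i+1} = floor((a_0 + m_{i+1})/d_{i+1}):
  m_1 = 1*25 - 0 = 25, d_1 = (663 - 25^2)/1 = 38/1 = 38, a_1 = floor((25 + 25)/38) = 1.
  m_2 = 38*1 - 25 = 13, d_2 = (663 - 13^2)/38 = 494/38 = 13, a_2 = floor((25 + 13)/13) = 2.
  m_3 = 13*2 - 13 = 13, d_3 = (663 - 13^2)/13 = 494/13 = 38, a_3 = floor((25 + 13)/38) = 1.
  m_4 = 38*1 - 13 = 25, d_4 = (663 - 25^2)/38 = 38/38 = 1, a_4 = floor((25 + 25)/1) = 50.
  m_5 = 1*50 - 25 = 25, d_5 = (663 - 25^2)/1 = 38/1 = 38: (m_5, d_5) = (m_1, d_1) = (25, 38), so from here the quotients repeat a_1, ..., a_4; the period length is 4.
So sqrt(663) = [25; (1, 2, 1, 50)] with period length k = 4.
k is even, so the fundamental solution of x^2 - 663y^2 = 1 is (p_{k-1}, q_{k-1}) = (p_3, q_3); compute convergents through index 3.
Convergents (p_i = a_i*p_{i-1} + p_{i-2}, q_i = a_i*q_{i-1} + q_{i-2} with p_{-2}=0, p_{-1}=1, q_{-2}=1, q_{-1}=0):
  i=0: a_0=25, p_0 = 25*1 + 0 = 25, q_0 = 25*0 + 1 = 1.
  i=1: a_1=1, p_1 = 1*25 + 1 = 26, q_1 = 1*1 + 0 = 1.
  i=2: a_2=2, p_2 = 2*26 + 25 = 77, q_2 = 2*1 + 1 = 3.
  i=3: a_3=1, p_3 = 1*77 + 26 = 103, q_3 = 1*3 + 1 = 4.
Check: 103^2 - 663*4^2 = 10609 - 10608 = 1, so (x, y) = (103, 4) solves the equation, and by the theorem it is the least positive solution.

(x, y) = (103, 4)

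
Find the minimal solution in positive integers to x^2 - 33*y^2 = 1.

(x, y) = (23, 4)

First expand sqrt(33) as a continued fraction. With x_i = (sqrt(33) + m_i)/d_i and (m_0, d_0) = (0, 1): a_0 = floor(sqrt(33)) = 5, since 5^2 = 25 <= 33 < 36 = 6^2.
Iterate m_{i+1} = d_i*a_i - m_i, d_{i+1} = (33 - m_{i+1}^2)/d_i, a_{i+1} = floor((a_0 + m_{i+1})/d_{i+1}):
  m_1 = 1*5 - 0 = 5, d_1 = (33 - 5^2)/1 = 8/1 = 8, a_1 = floor((5 + 5)/8) = 1.
  m_2 = 8*1 - 5 = 3, d_2 = (33 - 3^2)/8 = 24/8 = 3, a_2 = floor((5 + 3)/3) = 2.
  m_3 = 3*2 - 3 = 3, d_3 = (33 - 3^2)/3 = 24/3 = 8, a_3 = floor((5 + 3)/8) = 1.
  m_4 = 8*1 - 3 = 5, d_4 = (33 - 5^2)/8 = 8/8 = 1, a_4 = floor((5 + 5)/1) = 10.
  m_5 = 1*10 - 5 = 5, d_5 = (33 - 5^2)/1 = 8/1 = 8: (m_5, d_5) = (m_1, d_1) = (5, 8), so from here the quotients repeat a_1, ..., a_4; the period length is 4.
So sqrt(33) = [5; (1, 2, 1, 10)] with period length k = 4.
k is even, so the fundamental solution of x^2 - 33y^2 = 1 is (p_{k-1}, q_{k-1}) = (p_3, q_3); compute convergents through index 3.
Convergents (p_i = a_i*p_{i-1} + p_{i-2}, q_i = a_i*q_{i-1} + q_{i-2} with p_{-2}=0, p_{-1}=1, q_{-2}=1, q_{-1}=0):
  i=0: a_0=5, p_0 = 5*1 + 0 = 5, q_0 = 5*0 + 1 = 1.
  i=1: a_1=1, p_1 = 1*5 + 1 = 6, q_1 = 1*1 + 0 = 1.
  i=2: a_2=2, p_2 = 2*6 + 5 = 17, q_2 = 2*1 + 1 = 3.
  i=3: a_3=1, p_3 = 1*17 + 6 = 23, q_3 = 1*3 + 1 = 4.
Check: 23^2 - 33*4^2 = 529 - 528 = 1, so (x, y) = (23, 4) solves the equation, and by the theorem it is the least positive solution.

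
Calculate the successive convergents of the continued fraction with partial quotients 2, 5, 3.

2/1, 11/5, 35/16

Using the convergent recurrence p_i = a_i*p_{i-1} + p_{i-2}, q_i = a_i*q_{i-1} + q_{i-2} with p_{-2}=0, p_{-1}=1, q_{-2}=1, q_{-1}=0:
  i=0: a_0=2, p_0 = 2*1 + 0 = 2, q_0 = 2*0 + 1 = 1.
  i=1: a_1=5, p_1 = 5*2 + 1 = 11, q_1 = 5*1 + 0 = 5.
  i=2: a_2=3, p_2 = 3*11 + 2 = 35, q_2 = 3*5 + 1 = 16.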